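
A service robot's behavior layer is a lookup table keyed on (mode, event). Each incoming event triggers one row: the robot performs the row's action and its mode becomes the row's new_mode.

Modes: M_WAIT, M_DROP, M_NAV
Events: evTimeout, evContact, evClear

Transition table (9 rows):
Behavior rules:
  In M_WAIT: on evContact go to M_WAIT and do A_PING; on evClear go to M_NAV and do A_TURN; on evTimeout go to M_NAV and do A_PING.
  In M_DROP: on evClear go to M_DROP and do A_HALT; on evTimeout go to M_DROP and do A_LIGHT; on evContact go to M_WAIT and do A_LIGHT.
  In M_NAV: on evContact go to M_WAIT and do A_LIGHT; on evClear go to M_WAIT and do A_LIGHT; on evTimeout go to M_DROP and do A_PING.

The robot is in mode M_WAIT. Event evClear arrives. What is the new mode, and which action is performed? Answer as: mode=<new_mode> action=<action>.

mode=M_NAV action=A_TURN

current mode = M_WAIT; filter table to that mode:
  (M_WAIT, evContact) → (M_WAIT, A_PING)
  (M_WAIT, evClear) → (M_NAV, A_TURN)  ← event matches
  (M_WAIT, evTimeout) → (M_NAV, A_PING)
event = evClear selects (M_NAV, A_TURN)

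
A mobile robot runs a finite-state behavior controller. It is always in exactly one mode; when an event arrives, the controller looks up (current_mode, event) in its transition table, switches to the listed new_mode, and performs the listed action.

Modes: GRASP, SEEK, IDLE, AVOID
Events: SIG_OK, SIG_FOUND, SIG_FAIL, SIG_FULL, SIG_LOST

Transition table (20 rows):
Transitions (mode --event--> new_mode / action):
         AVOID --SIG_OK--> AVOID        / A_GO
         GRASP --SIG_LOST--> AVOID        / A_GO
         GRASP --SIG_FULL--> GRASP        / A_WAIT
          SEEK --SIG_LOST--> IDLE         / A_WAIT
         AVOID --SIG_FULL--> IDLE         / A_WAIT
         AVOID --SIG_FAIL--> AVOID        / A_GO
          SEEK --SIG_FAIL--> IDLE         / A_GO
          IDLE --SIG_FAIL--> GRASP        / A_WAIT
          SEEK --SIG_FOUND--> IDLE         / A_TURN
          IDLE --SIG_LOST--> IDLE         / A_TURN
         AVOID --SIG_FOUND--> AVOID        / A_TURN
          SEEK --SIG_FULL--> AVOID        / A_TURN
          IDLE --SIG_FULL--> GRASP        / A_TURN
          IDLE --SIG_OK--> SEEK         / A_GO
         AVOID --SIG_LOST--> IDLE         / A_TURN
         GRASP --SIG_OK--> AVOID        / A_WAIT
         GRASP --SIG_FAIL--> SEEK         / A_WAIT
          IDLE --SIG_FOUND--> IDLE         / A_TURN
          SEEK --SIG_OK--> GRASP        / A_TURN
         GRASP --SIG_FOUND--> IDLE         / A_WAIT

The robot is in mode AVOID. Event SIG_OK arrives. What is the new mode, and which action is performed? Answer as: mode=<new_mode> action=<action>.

current mode = AVOID; filter table to that mode:
  (AVOID, SIG_OK) → (AVOID, A_GO)  ← event matches
  (AVOID, SIG_FULL) → (IDLE, A_WAIT)
  (AVOID, SIG_FAIL) → (AVOID, A_GO)
  (AVOID, SIG_FOUND) → (AVOID, A_TURN)
  (AVOID, SIG_LOST) → (IDLE, A_TURN)
event = SIG_OK selects (AVOID, A_GO)

mode=AVOID action=A_GO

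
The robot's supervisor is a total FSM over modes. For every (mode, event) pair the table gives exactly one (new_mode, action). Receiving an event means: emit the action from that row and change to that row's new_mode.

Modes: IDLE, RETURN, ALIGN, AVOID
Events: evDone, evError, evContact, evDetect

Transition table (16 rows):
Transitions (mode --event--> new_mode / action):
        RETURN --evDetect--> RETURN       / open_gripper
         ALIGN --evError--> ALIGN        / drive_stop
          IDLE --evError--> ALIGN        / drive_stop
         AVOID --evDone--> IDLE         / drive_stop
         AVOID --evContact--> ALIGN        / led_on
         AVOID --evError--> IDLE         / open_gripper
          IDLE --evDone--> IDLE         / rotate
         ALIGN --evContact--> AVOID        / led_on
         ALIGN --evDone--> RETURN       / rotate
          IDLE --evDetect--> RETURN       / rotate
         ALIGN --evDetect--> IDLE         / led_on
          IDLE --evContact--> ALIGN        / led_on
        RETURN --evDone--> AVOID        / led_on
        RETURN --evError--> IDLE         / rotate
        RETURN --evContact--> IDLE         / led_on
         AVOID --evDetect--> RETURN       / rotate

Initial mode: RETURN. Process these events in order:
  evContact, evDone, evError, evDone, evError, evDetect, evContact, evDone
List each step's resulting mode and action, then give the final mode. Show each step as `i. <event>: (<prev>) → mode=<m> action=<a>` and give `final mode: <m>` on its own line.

1. evContact: (RETURN) → mode=IDLE action=led_on
2. evDone: (IDLE) → mode=IDLE action=rotate
3. evError: (IDLE) → mode=ALIGN action=drive_stop
4. evDone: (ALIGN) → mode=RETURN action=rotate
5. evError: (RETURN) → mode=IDLE action=rotate
6. evDetect: (IDLE) → mode=RETURN action=rotate
7. evContact: (RETURN) → mode=IDLE action=led_on
8. evDone: (IDLE) → mode=IDLE action=rotate

final mode: IDLE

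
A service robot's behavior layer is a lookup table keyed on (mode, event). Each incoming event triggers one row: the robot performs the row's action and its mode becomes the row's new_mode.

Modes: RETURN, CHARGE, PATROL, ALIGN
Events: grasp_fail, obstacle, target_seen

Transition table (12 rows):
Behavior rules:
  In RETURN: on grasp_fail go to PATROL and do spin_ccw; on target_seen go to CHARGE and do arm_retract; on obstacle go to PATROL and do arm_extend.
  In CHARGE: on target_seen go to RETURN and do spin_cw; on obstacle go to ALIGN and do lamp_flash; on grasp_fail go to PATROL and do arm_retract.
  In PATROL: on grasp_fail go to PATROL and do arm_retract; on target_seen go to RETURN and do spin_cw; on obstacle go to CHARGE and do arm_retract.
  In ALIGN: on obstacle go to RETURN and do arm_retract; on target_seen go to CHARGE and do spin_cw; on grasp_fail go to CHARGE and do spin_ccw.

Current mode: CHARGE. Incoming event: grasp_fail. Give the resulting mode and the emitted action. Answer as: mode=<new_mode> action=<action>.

mode=PATROL action=arm_retract

current mode = CHARGE; filter table to that mode:
  (CHARGE, target_seen) → (RETURN, spin_cw)
  (CHARGE, obstacle) → (ALIGN, lamp_flash)
  (CHARGE, grasp_fail) → (PATROL, arm_retract)  ← event matches
event = grasp_fail selects (PATROL, arm_retract)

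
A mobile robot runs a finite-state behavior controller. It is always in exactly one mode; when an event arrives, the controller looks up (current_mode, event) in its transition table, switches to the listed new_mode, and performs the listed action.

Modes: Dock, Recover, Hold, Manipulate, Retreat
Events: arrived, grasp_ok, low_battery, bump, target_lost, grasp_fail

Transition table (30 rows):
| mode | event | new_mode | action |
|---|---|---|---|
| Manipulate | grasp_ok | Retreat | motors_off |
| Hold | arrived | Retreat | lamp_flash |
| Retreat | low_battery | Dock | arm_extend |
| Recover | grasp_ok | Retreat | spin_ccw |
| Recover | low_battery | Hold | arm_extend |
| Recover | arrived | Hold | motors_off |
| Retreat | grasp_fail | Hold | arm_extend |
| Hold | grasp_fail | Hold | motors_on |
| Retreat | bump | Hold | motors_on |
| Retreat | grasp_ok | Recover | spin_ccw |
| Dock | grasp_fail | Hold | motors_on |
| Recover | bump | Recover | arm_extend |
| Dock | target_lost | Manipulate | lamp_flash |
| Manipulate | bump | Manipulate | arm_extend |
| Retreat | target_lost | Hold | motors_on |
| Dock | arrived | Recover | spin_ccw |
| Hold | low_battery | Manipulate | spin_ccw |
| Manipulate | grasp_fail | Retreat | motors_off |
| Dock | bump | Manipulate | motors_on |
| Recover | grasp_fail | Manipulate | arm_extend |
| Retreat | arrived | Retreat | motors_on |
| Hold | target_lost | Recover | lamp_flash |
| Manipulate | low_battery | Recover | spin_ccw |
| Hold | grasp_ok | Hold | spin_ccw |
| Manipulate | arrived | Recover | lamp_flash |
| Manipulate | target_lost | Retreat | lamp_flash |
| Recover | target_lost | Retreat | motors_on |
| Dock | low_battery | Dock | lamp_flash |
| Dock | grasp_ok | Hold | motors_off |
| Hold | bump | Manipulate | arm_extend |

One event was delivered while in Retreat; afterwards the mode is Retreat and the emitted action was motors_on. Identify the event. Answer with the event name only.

arrived

try arrived: (Retreat, arrived) → (Retreat, motors_on)  ← matches
try grasp_ok: (Retreat, grasp_ok) → (Recover, spin_ccw)
try low_battery: (Retreat, low_battery) → (Dock, arm_extend)
try bump: (Retreat, bump) → (Hold, motors_on)
try target_lost: (Retreat, target_lost) → (Hold, motors_on)
try grasp_fail: (Retreat, grasp_fail) → (Hold, arm_extend)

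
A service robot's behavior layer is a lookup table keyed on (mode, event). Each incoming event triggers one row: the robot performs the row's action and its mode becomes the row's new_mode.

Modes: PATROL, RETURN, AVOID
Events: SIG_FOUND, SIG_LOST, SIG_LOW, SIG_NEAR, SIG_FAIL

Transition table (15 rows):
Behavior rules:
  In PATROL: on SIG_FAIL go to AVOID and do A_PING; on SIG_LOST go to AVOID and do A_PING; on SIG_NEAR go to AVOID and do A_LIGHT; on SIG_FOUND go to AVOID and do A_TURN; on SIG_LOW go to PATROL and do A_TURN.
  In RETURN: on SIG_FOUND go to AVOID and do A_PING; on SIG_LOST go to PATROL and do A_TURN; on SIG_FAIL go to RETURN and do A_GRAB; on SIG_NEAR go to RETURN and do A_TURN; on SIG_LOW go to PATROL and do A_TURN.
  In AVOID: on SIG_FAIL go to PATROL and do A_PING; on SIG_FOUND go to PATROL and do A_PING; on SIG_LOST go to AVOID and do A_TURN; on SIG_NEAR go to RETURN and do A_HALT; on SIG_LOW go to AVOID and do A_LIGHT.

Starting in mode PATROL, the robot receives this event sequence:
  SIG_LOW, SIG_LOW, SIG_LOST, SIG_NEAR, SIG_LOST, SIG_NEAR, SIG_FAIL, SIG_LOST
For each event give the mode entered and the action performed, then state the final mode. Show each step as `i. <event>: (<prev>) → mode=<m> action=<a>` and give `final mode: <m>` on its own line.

1. SIG_LOW: (PATROL) → mode=PATROL action=A_TURN
2. SIG_LOW: (PATROL) → mode=PATROL action=A_TURN
3. SIG_LOST: (PATROL) → mode=AVOID action=A_PING
4. SIG_NEAR: (AVOID) → mode=RETURN action=A_HALT
5. SIG_LOST: (RETURN) → mode=PATROL action=A_TURN
6. SIG_NEAR: (PATROL) → mode=AVOID action=A_LIGHT
7. SIG_FAIL: (AVOID) → mode=PATROL action=A_PING
8. SIG_LOST: (PATROL) → mode=AVOID action=A_PING

final mode: AVOID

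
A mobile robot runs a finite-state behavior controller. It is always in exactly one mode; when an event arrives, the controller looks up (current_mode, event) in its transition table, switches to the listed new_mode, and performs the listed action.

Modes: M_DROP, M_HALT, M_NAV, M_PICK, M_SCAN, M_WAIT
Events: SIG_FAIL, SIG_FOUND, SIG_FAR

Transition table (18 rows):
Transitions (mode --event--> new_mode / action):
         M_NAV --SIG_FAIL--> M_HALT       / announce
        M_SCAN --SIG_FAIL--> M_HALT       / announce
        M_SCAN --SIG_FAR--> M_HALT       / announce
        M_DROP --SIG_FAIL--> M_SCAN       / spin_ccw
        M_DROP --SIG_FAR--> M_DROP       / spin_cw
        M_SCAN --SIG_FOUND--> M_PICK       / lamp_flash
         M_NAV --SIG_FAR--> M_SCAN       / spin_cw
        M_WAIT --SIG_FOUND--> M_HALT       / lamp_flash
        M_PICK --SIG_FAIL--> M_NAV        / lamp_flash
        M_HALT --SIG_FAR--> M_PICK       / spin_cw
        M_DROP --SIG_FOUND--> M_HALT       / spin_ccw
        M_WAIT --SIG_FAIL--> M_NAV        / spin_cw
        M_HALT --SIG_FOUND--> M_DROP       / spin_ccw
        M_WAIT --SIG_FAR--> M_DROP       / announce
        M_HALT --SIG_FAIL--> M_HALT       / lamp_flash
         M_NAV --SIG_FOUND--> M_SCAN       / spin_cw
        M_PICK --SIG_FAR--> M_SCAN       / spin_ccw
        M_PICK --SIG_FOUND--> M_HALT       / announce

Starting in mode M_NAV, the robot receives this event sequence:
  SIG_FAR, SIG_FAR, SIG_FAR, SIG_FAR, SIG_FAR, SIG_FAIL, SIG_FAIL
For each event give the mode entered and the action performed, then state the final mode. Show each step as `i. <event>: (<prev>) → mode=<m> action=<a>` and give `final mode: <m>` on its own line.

1. SIG_FAR: (M_NAV) → mode=M_SCAN action=spin_cw
2. SIG_FAR: (M_SCAN) → mode=M_HALT action=announce
3. SIG_FAR: (M_HALT) → mode=M_PICK action=spin_cw
4. SIG_FAR: (M_PICK) → mode=M_SCAN action=spin_ccw
5. SIG_FAR: (M_SCAN) → mode=M_HALT action=announce
6. SIG_FAIL: (M_HALT) → mode=M_HALT action=lamp_flash
7. SIG_FAIL: (M_HALT) → mode=M_HALT action=lamp_flash

final mode: M_HALT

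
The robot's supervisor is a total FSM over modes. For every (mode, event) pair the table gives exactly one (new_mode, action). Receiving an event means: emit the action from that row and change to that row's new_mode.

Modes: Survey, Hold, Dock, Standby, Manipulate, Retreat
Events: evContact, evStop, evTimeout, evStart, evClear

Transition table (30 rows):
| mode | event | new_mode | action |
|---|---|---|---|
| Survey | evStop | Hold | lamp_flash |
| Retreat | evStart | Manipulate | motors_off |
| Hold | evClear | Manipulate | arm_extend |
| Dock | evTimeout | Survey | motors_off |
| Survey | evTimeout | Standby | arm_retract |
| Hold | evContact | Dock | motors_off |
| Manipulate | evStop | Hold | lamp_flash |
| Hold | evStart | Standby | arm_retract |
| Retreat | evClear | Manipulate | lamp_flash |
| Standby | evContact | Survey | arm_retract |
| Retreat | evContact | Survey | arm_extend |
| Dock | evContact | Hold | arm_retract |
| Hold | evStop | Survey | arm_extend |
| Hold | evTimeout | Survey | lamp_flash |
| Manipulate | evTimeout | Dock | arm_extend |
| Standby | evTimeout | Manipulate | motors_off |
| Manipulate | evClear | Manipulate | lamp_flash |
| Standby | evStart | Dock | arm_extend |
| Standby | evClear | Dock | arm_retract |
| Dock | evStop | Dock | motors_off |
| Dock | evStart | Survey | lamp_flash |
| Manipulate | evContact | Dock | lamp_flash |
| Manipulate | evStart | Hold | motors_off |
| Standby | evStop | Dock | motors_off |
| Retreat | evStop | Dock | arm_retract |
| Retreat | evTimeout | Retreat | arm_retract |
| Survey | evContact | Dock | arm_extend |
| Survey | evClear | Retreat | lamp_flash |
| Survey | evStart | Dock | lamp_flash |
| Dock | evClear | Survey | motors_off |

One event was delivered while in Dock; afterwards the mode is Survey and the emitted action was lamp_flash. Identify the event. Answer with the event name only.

try evContact: (Dock, evContact) → (Hold, arm_retract)
try evStop: (Dock, evStop) → (Dock, motors_off)
try evTimeout: (Dock, evTimeout) → (Survey, motors_off)
try evStart: (Dock, evStart) → (Survey, lamp_flash)  ← matches
try evClear: (Dock, evClear) → (Survey, motors_off)

evStart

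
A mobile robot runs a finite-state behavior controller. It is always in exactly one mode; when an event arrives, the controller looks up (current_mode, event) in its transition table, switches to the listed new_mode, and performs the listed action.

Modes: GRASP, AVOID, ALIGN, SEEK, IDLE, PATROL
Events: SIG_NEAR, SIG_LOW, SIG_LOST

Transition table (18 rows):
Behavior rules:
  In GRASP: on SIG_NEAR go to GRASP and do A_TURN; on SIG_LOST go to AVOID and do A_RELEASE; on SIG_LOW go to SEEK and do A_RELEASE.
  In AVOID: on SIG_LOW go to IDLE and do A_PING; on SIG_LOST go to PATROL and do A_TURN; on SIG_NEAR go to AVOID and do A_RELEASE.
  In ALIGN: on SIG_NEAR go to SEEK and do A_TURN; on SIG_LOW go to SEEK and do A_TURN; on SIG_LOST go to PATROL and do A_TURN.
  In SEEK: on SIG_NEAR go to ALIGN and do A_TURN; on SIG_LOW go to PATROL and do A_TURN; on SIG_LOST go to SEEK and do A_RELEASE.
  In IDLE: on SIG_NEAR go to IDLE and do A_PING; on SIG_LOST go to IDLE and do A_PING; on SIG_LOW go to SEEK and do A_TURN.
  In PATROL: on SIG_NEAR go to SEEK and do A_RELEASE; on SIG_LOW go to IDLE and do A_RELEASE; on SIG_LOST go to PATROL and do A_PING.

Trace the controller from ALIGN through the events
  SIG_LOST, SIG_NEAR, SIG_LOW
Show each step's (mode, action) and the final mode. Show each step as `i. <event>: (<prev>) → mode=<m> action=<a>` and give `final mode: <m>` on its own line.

1. SIG_LOST: (ALIGN) → mode=PATROL action=A_TURN
2. SIG_NEAR: (PATROL) → mode=SEEK action=A_RELEASE
3. SIG_LOW: (SEEK) → mode=PATROL action=A_TURN

final mode: PATROL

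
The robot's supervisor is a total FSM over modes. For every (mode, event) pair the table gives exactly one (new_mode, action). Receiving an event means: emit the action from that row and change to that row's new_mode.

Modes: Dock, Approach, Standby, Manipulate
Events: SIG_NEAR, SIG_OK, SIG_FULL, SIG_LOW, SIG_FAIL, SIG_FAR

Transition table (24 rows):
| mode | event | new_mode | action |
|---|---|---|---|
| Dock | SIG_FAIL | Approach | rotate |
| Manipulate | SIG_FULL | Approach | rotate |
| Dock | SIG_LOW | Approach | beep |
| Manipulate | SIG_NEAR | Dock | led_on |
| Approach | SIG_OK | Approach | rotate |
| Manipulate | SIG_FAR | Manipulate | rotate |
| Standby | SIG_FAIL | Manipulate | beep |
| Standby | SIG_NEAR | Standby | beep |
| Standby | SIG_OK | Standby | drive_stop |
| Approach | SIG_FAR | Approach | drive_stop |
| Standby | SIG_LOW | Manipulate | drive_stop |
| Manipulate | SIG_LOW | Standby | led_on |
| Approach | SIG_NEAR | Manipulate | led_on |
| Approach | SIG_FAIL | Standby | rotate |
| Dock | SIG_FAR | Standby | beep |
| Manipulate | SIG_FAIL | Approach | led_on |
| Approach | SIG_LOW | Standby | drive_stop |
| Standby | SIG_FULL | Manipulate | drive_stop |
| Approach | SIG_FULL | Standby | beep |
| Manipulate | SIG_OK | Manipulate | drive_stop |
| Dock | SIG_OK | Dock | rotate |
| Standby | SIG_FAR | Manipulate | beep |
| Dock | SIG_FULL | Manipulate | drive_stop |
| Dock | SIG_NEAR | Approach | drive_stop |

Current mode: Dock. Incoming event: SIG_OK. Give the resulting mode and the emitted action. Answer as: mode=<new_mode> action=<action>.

current mode = Dock; filter table to that mode:
  (Dock, SIG_FAIL) → (Approach, rotate)
  (Dock, SIG_LOW) → (Approach, beep)
  (Dock, SIG_FAR) → (Standby, beep)
  (Dock, SIG_OK) → (Dock, rotate)  ← event matches
  (Dock, SIG_FULL) → (Manipulate, drive_stop)
  (Dock, SIG_NEAR) → (Approach, drive_stop)
event = SIG_OK selects (Dock, rotate)

mode=Dock action=rotate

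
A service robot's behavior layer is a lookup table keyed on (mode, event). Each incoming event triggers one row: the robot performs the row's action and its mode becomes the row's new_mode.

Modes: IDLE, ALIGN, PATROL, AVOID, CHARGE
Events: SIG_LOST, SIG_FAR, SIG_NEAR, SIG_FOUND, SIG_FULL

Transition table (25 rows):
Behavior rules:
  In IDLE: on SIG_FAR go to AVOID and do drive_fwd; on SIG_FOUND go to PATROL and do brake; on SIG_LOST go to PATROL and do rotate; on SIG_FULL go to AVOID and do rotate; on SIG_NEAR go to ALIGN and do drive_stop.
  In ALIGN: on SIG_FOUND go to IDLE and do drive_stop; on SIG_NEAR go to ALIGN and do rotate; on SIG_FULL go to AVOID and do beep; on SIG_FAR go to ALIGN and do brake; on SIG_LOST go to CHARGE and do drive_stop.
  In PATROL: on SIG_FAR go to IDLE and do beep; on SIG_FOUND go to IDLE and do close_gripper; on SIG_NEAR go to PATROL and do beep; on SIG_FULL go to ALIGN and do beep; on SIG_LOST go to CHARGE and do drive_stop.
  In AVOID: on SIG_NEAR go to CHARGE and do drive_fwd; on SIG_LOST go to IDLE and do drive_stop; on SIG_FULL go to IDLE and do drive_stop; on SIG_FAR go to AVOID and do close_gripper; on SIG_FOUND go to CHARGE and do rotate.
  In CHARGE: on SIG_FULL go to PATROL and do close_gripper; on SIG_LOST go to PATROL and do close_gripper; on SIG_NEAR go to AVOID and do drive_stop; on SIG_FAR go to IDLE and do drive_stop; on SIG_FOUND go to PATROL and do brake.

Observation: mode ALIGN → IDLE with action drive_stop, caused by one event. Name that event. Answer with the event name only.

SIG_FOUND

try SIG_LOST: (ALIGN, SIG_LOST) → (CHARGE, drive_stop)
try SIG_FAR: (ALIGN, SIG_FAR) → (ALIGN, brake)
try SIG_NEAR: (ALIGN, SIG_NEAR) → (ALIGN, rotate)
try SIG_FOUND: (ALIGN, SIG_FOUND) → (IDLE, drive_stop)  ← matches
try SIG_FULL: (ALIGN, SIG_FULL) → (AVOID, beep)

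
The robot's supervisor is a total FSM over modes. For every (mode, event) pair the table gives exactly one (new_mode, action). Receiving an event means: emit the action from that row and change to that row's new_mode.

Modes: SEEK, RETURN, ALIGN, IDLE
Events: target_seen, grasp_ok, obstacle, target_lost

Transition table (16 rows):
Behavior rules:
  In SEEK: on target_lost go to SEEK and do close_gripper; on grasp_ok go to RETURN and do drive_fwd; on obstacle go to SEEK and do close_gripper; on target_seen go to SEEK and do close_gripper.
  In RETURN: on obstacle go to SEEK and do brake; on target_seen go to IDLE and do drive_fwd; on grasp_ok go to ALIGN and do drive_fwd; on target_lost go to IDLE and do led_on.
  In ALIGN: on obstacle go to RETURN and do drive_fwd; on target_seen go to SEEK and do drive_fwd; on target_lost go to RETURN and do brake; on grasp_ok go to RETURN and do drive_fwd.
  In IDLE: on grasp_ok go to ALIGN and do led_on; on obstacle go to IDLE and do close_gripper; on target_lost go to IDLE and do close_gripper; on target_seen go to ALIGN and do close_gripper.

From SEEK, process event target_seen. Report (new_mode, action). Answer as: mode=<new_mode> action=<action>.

current mode = SEEK; filter table to that mode:
  (SEEK, target_lost) → (SEEK, close_gripper)
  (SEEK, grasp_ok) → (RETURN, drive_fwd)
  (SEEK, obstacle) → (SEEK, close_gripper)
  (SEEK, target_seen) → (SEEK, close_gripper)  ← event matches
event = target_seen selects (SEEK, close_gripper)

mode=SEEK action=close_gripper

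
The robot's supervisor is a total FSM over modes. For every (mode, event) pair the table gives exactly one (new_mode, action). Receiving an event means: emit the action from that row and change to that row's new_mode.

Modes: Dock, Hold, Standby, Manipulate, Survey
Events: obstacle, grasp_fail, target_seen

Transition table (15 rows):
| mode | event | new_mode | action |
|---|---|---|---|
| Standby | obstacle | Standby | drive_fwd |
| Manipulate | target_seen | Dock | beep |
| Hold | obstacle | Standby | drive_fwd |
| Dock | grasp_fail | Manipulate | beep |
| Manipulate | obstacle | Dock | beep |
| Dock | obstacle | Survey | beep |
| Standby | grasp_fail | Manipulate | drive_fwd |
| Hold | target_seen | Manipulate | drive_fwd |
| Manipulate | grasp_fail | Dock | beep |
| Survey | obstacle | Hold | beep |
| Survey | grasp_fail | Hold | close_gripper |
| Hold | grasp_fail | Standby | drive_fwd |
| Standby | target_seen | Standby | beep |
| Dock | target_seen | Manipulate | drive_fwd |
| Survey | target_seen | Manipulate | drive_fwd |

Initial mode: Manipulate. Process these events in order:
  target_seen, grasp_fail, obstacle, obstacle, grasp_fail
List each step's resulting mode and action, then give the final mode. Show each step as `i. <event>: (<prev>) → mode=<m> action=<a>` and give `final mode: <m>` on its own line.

1. target_seen: (Manipulate) → mode=Dock action=beep
2. grasp_fail: (Dock) → mode=Manipulate action=beep
3. obstacle: (Manipulate) → mode=Dock action=beep
4. obstacle: (Dock) → mode=Survey action=beep
5. grasp_fail: (Survey) → mode=Hold action=close_gripper

final mode: Hold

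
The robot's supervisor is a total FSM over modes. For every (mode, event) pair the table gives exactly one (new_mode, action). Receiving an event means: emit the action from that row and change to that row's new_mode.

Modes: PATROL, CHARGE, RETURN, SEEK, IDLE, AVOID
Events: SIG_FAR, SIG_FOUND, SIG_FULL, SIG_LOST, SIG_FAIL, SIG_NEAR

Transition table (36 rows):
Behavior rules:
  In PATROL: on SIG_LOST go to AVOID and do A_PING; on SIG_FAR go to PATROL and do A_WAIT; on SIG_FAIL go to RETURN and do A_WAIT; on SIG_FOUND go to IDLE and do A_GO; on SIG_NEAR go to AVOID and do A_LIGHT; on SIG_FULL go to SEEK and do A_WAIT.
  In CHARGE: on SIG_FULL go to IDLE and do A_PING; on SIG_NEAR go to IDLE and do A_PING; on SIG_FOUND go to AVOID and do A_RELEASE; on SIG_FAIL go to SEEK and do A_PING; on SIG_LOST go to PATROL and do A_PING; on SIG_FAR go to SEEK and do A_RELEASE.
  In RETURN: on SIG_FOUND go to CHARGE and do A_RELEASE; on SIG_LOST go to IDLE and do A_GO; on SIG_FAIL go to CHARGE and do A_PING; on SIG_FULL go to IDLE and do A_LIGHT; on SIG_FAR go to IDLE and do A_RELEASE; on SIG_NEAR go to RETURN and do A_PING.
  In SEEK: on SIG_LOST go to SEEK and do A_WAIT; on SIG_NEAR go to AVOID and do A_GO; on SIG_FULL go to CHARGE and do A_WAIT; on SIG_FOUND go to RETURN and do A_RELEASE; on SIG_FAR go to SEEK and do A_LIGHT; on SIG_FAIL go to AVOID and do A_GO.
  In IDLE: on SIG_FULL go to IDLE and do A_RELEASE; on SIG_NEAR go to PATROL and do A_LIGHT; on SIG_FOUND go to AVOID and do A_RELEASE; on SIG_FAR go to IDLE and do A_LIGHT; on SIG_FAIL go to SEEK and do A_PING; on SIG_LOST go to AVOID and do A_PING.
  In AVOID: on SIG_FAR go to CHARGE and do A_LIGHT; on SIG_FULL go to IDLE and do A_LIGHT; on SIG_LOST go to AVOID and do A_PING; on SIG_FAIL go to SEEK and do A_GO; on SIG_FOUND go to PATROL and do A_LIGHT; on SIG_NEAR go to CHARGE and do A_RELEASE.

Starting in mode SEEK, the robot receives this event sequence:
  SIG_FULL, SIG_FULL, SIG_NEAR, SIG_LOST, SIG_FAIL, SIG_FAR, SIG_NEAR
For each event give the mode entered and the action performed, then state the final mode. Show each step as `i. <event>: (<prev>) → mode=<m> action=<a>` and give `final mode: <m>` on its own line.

final mode: AVOID

1. SIG_FULL: (SEEK) → mode=CHARGE action=A_WAIT
2. SIG_FULL: (CHARGE) → mode=IDLE action=A_PING
3. SIG_NEAR: (IDLE) → mode=PATROL action=A_LIGHT
4. SIG_LOST: (PATROL) → mode=AVOID action=A_PING
5. SIG_FAIL: (AVOID) → mode=SEEK action=A_GO
6. SIG_FAR: (SEEK) → mode=SEEK action=A_LIGHT
7. SIG_NEAR: (SEEK) → mode=AVOID action=A_GO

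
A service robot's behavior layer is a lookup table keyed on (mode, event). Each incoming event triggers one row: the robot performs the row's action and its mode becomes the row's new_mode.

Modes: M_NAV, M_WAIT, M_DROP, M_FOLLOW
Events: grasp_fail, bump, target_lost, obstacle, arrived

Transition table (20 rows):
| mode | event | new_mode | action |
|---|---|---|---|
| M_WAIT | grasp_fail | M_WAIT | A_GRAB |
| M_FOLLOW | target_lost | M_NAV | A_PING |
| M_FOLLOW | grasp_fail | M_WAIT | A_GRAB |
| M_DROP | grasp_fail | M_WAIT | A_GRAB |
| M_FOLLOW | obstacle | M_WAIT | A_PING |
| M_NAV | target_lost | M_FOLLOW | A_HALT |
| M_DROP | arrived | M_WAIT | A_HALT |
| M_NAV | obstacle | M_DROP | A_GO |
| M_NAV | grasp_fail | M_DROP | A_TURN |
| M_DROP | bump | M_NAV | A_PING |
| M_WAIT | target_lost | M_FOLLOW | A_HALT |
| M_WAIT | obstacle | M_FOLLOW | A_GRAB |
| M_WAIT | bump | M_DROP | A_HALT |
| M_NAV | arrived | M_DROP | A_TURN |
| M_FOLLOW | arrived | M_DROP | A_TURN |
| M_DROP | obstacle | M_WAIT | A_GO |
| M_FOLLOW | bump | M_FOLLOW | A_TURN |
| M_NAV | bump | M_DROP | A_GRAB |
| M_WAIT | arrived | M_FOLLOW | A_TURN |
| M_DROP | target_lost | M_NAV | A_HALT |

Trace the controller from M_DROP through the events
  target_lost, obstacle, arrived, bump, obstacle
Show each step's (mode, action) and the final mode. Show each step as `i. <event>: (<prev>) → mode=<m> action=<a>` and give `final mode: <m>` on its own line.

1. target_lost: (M_DROP) → mode=M_NAV action=A_HALT
2. obstacle: (M_NAV) → mode=M_DROP action=A_GO
3. arrived: (M_DROP) → mode=M_WAIT action=A_HALT
4. bump: (M_WAIT) → mode=M_DROP action=A_HALT
5. obstacle: (M_DROP) → mode=M_WAIT action=A_GO

final mode: M_WAIT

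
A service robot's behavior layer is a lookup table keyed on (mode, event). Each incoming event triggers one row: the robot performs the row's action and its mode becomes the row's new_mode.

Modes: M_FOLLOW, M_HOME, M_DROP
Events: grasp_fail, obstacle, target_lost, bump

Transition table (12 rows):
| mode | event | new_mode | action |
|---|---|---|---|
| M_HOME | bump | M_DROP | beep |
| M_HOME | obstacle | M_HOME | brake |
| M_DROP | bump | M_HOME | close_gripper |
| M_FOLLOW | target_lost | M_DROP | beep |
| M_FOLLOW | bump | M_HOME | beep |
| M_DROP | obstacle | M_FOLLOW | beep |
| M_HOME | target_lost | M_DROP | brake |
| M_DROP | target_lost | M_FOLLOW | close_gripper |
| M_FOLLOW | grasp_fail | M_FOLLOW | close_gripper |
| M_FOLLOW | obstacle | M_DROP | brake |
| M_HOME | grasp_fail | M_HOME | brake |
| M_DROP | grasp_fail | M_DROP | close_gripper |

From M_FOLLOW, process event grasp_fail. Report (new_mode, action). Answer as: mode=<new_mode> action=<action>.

current mode = M_FOLLOW; filter table to that mode:
  (M_FOLLOW, target_lost) → (M_DROP, beep)
  (M_FOLLOW, bump) → (M_HOME, beep)
  (M_FOLLOW, grasp_fail) → (M_FOLLOW, close_gripper)  ← event matches
  (M_FOLLOW, obstacle) → (M_DROP, brake)
event = grasp_fail selects (M_FOLLOW, close_gripper)

mode=M_FOLLOW action=close_gripper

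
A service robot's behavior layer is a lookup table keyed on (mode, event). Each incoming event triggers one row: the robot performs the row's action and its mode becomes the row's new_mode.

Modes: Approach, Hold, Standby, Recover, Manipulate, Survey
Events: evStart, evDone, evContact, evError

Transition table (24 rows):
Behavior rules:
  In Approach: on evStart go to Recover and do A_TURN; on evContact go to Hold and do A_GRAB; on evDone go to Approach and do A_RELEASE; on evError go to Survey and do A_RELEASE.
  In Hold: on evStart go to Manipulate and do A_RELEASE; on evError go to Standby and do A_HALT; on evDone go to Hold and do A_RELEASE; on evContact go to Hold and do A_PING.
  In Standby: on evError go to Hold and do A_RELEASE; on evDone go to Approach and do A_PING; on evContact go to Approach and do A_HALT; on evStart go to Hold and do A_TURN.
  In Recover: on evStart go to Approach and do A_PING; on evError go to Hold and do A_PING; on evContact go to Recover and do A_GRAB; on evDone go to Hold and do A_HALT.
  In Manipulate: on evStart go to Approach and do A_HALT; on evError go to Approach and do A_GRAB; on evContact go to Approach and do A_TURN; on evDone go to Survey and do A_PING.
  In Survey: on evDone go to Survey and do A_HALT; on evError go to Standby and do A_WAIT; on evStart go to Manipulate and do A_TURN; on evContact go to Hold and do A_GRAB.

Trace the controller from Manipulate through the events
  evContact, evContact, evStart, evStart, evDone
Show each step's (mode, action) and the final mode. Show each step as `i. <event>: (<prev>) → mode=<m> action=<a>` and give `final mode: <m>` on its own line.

final mode: Approach

1. evContact: (Manipulate) → mode=Approach action=A_TURN
2. evContact: (Approach) → mode=Hold action=A_GRAB
3. evStart: (Hold) → mode=Manipulate action=A_RELEASE
4. evStart: (Manipulate) → mode=Approach action=A_HALT
5. evDone: (Approach) → mode=Approach action=A_RELEASE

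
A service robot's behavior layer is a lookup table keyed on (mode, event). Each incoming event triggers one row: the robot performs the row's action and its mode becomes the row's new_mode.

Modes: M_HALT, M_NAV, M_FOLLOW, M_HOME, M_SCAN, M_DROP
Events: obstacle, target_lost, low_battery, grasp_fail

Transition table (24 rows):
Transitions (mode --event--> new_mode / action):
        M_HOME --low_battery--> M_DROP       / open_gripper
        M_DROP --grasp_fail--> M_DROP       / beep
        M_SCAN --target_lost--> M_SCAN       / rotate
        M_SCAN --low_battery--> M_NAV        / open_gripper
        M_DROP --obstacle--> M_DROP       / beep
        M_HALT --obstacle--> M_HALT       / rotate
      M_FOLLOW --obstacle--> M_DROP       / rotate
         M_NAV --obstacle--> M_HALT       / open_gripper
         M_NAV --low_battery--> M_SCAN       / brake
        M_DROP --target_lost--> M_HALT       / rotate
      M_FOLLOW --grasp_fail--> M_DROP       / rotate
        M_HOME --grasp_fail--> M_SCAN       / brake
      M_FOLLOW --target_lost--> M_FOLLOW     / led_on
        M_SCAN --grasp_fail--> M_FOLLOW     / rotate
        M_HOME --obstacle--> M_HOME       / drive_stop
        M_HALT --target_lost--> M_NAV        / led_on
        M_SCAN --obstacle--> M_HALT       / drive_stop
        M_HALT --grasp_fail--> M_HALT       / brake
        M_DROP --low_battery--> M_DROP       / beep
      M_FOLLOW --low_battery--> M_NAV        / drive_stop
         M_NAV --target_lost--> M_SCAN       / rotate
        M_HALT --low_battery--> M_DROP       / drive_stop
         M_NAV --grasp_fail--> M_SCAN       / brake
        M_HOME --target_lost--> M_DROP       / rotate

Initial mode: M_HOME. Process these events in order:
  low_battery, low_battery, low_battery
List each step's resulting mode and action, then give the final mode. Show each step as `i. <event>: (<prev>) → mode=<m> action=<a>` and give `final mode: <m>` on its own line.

1. low_battery: (M_HOME) → mode=M_DROP action=open_gripper
2. low_battery: (M_DROP) → mode=M_DROP action=beep
3. low_battery: (M_DROP) → mode=M_DROP action=beep

final mode: M_DROP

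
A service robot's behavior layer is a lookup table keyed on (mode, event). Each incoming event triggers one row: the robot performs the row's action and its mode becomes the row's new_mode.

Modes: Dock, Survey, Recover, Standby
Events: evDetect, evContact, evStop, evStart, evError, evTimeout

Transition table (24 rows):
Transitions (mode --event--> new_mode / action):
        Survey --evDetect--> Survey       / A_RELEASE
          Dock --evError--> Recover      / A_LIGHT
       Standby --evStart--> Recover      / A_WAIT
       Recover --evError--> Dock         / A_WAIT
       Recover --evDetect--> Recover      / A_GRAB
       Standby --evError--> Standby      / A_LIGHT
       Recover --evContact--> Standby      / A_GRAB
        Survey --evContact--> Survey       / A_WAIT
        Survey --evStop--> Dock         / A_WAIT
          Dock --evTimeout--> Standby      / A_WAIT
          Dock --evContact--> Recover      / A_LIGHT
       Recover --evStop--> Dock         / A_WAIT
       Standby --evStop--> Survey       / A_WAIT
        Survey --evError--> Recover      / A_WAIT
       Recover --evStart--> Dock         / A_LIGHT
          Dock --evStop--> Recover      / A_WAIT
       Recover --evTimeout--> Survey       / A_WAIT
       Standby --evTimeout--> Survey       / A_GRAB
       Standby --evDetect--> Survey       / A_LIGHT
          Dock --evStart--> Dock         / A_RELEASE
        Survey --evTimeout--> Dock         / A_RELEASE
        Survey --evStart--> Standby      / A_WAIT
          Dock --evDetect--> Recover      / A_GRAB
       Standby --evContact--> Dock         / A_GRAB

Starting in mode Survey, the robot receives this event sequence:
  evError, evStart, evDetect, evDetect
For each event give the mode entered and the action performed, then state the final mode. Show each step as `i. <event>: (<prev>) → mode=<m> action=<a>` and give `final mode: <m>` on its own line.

final mode: Recover

1. evError: (Survey) → mode=Recover action=A_WAIT
2. evStart: (Recover) → mode=Dock action=A_LIGHT
3. evDetect: (Dock) → mode=Recover action=A_GRAB
4. evDetect: (Recover) → mode=Recover action=A_GRAB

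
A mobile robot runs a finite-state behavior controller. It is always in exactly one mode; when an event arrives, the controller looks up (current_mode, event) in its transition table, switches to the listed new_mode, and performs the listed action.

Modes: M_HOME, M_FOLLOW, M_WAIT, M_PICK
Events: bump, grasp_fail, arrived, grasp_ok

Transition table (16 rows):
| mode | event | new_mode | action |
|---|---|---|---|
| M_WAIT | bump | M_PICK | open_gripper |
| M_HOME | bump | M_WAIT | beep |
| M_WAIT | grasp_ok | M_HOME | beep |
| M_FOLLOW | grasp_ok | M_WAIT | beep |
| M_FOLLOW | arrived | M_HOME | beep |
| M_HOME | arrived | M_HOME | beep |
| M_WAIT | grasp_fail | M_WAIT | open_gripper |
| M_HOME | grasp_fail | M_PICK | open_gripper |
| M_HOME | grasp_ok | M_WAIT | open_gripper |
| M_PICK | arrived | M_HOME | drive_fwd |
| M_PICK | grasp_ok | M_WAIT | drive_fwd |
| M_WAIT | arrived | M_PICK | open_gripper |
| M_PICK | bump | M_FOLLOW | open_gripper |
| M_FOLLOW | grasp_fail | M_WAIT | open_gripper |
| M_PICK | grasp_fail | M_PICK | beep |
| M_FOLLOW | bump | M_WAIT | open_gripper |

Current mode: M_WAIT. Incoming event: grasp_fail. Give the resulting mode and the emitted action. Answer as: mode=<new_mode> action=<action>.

current mode = M_WAIT; filter table to that mode:
  (M_WAIT, bump) → (M_PICK, open_gripper)
  (M_WAIT, grasp_ok) → (M_HOME, beep)
  (M_WAIT, grasp_fail) → (M_WAIT, open_gripper)  ← event matches
  (M_WAIT, arrived) → (M_PICK, open_gripper)
event = grasp_fail selects (M_WAIT, open_gripper)

mode=M_WAIT action=open_gripper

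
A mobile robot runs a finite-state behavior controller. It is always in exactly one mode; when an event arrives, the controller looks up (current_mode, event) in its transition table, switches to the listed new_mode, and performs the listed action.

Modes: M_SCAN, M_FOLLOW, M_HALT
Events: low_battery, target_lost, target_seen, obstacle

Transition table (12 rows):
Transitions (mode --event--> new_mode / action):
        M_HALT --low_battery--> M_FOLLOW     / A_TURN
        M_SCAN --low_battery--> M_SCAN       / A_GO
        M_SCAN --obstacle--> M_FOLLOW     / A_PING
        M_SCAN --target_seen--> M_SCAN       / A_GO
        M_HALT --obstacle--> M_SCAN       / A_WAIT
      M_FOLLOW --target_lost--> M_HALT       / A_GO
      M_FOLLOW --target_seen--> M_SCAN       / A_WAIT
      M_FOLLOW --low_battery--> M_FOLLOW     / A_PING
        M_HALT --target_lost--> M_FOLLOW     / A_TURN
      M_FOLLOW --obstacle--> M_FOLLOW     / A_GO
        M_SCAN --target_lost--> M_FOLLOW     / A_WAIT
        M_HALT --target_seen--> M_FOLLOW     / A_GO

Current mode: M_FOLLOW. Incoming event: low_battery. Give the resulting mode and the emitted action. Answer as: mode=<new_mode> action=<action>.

current mode = M_FOLLOW; filter table to that mode:
  (M_FOLLOW, target_lost) → (M_HALT, A_GO)
  (M_FOLLOW, target_seen) → (M_SCAN, A_WAIT)
  (M_FOLLOW, low_battery) → (M_FOLLOW, A_PING)  ← event matches
  (M_FOLLOW, obstacle) → (M_FOLLOW, A_GO)
event = low_battery selects (M_FOLLOW, A_PING)

mode=M_FOLLOW action=A_PING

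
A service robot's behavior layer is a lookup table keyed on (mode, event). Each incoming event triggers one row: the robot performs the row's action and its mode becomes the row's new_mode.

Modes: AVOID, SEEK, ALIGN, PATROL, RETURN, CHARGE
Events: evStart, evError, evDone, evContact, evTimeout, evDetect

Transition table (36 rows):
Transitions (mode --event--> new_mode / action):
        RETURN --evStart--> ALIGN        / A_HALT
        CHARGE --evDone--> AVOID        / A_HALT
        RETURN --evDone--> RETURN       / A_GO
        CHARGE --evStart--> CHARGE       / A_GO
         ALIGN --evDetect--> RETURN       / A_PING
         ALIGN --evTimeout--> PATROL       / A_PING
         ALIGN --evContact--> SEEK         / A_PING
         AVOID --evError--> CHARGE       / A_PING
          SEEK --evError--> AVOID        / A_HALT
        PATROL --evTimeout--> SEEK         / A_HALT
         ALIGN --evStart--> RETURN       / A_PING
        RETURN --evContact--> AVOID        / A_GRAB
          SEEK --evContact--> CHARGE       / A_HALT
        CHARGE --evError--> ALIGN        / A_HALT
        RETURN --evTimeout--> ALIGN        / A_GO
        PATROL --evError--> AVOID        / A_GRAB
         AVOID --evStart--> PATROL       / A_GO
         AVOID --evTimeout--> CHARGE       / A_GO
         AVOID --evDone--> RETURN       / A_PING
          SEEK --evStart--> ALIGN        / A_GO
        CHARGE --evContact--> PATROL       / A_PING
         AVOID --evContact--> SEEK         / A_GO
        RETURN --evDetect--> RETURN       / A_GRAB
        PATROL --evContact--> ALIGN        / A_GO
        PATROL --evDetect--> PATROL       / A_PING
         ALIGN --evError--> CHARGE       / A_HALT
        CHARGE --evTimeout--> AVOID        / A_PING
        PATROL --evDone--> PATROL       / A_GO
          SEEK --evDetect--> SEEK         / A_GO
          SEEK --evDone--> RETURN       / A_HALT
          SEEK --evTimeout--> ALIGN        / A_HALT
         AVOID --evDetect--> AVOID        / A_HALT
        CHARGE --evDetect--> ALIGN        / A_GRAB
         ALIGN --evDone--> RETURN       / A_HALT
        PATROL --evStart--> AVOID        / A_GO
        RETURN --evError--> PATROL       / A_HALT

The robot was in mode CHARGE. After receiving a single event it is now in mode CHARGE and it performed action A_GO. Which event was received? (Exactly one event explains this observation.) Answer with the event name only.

try evStart: (CHARGE, evStart) → (CHARGE, A_GO)  ← matches
try evError: (CHARGE, evError) → (ALIGN, A_HALT)
try evDone: (CHARGE, evDone) → (AVOID, A_HALT)
try evContact: (CHARGE, evContact) → (PATROL, A_PING)
try evTimeout: (CHARGE, evTimeout) → (AVOID, A_PING)
try evDetect: (CHARGE, evDetect) → (ALIGN, A_GRAB)

evStart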